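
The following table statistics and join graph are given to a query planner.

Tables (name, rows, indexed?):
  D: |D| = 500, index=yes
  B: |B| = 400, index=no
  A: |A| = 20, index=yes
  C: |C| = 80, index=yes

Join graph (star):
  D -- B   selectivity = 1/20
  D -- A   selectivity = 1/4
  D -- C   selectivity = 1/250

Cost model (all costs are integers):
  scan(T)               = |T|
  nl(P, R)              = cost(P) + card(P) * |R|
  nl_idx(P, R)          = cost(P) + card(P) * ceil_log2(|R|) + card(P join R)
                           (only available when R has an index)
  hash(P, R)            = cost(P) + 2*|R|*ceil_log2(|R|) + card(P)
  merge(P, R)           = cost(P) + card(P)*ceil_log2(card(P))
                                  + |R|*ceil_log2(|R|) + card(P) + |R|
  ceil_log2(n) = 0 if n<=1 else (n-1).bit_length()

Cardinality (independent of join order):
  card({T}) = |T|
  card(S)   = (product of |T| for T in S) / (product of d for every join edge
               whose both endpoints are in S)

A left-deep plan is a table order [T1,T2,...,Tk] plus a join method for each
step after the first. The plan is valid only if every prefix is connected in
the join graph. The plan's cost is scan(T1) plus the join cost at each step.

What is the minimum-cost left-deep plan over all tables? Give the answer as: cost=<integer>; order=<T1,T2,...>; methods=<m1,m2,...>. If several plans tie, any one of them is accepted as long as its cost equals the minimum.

Selinger DP (subsets sized 1..n):
  {D}: scan cost=500, card=500
  {B}: scan cost=400, card=400
  {A}: scan cost=20, card=20
  {C}: scan cost=80, card=80
  {BD}: card=10000; try (B,hash)→8200, (D,merge)→9400, (B,merge)→9500, (D,hash)→9800, (D,nl_idx)→14000, (D,nl)→200400 …(+1); best=8200 via (B,hash)
  {AD}: card=2500; try (A,hash)→1200, (D,nl_idx)→2700, (D,merge)→5140, (A,nl_idx)→5500, (A,merge)→5620, (D,hash)→9040 …(+2); best=1200 via (A,hash)
  {CD}: card=160; try (D,nl_idx)→960, (C,hash)→2120, (C,nl_idx)→4160, (D,merge)→5720, (C,merge)→6140, (D,hash)→9160 …(+2); best=960 via (D,nl_idx)
  {ABD}: card=50000; try (B,hash)→10900, (A,hash)→18400, (B,merge)→37700, (A,nl_idx)→108200, (A,merge)→158320, (A,nl)→208200 …(+1); best=10900 via (B,hash)
  {BCD}: card=3200; try (B,merge)→6400, (B,hash)→8320, (C,hash)→19320, (B,nl)→64960, (C,nl_idx)→81400, (C,merge)→158840 …(+1); best=6400 via (B,merge)
  {ACD}: card=800; try (A,hash)→1320, (A,merge)→2520, (A,nl_idx)→2560, (A,nl)→4160, (C,hash)→4820, (C,nl_idx)→19500 …(+2); best=1320 via (A,hash)
  {ABCD}: card=16000; try (B,hash)→9320, (A,hash)→9800, (B,merge)→14120, (A,nl_idx)→38400, (A,merge)→48120, (C,hash)→62020 …(+5); best=9320 via (B,hash)

cost=9320; order=C,D,A,B; methods=nl_idx,hash,hash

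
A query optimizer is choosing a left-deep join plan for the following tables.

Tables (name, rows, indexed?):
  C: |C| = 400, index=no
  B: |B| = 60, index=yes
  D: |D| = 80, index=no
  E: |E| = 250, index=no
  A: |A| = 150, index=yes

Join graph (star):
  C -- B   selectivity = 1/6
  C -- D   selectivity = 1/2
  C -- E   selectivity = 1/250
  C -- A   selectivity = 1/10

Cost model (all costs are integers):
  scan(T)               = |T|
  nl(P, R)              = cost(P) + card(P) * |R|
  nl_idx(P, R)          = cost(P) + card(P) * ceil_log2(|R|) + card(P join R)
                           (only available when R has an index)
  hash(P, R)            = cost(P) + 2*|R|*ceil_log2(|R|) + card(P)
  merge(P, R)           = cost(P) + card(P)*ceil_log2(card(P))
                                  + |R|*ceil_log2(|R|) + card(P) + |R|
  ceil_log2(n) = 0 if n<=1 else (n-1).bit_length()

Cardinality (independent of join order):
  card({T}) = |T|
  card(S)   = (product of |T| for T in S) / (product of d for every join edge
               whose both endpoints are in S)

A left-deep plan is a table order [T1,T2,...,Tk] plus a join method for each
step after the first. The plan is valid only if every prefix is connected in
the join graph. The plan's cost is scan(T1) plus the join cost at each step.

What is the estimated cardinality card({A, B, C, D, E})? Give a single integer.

Tables in S: A(150), B(60), C(400), D(80), E(250)
Edges inside S: C-B(d=6), C-D(d=2), C-E(d=250), C-A(d=10)
numerator = 150 * 60 * 400 * 80 * 250 = 72000000000
denominator = 6 * 2 * 250 * 10 = 30000
card(S) = 72000000000 / 30000 = 2400000

2400000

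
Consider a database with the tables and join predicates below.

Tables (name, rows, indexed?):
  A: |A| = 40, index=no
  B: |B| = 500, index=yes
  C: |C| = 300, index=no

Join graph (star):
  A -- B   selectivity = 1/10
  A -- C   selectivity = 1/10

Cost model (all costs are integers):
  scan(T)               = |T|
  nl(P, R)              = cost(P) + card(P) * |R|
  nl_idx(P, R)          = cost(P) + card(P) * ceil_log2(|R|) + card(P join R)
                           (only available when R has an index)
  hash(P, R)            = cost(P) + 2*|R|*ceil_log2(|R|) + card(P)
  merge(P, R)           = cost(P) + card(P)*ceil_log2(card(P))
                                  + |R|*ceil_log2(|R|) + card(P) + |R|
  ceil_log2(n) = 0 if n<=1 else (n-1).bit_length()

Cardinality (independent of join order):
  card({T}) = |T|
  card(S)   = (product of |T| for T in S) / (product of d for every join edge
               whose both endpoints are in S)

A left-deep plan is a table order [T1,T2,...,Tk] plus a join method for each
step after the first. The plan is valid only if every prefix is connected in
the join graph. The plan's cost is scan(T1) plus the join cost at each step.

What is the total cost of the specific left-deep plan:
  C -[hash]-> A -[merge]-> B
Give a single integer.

step 1: scan C: cost=300, card=300
step 2: join A via hash
    card(P join A) = 300*40/(10) = 1200
    cost = 300 + 2*40*6 + 300 = 1080
step 3: join B via merge
    card(P join B) = 1200*500/(10) = 60000
    cost = 1080 + 1200*11 + 500*9 + 1200 + 500 = 20480

20480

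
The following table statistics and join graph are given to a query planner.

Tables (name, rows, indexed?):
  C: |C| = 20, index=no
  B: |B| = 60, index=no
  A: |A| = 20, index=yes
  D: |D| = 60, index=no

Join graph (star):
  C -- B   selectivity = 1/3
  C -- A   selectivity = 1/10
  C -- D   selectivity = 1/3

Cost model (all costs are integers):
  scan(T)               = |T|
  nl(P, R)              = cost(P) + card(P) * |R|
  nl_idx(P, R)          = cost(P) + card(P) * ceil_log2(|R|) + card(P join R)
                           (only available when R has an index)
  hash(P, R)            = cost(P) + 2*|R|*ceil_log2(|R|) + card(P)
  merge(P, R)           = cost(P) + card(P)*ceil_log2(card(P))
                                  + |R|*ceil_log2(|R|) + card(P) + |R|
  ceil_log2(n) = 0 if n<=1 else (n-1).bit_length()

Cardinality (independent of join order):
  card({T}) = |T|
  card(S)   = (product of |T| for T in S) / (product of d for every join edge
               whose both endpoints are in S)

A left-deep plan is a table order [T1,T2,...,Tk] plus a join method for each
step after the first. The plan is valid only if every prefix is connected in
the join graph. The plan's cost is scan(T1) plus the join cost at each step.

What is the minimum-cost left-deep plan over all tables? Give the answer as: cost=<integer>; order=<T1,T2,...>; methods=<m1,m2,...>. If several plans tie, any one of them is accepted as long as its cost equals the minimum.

cost=2380; order=C,A,B,D; methods=nl_idx,merge,hash

Selinger DP (subsets sized 1..n):
  {C}: scan cost=20, card=20
  {B}: scan cost=60, card=60
  {A}: scan cost=20, card=20
  {D}: scan cost=60, card=60
  {BC}: card=400; try (C,hash)→320, (B,merge)→560, (C,merge)→600, (B,hash)→760, (B,nl)→1220, (C,nl)→1260; best=320 via (C,hash)
  {AC}: card=40; try (A,nl_idx)→160, (C,hash)→240, (A,hash)→240, (C,merge)→260, (A,merge)→260, (C,nl)→420 …(+1); best=160 via (A,nl_idx)
  {CD}: card=400; try (C,hash)→320, (D,merge)→560, (C,merge)→600, (D,hash)→760, (D,nl)→1220, (C,nl)→1260; best=320 via (C,hash)
  {ABC}: card=800; try (B,merge)→860, (B,hash)→920, (A,hash)→920, (B,nl)→2560, (A,nl_idx)→3120, (A,merge)→4440 …(+1); best=860 via (B,merge)
  {BCD}: card=8000; try (D,hash)→1440, (B,hash)→1440, (D,merge)→4740, (B,merge)→4740, (D,nl)→24320, (B,nl)→24320; best=1440 via (D,hash)
  {ACD}: card=800; try (D,merge)→860, (D,hash)→920, (A,hash)→920, (D,nl)→2560, (A,nl_idx)→3120, (A,merge)→4440 …(+1); best=860 via (D,merge)
  {ABCD}: card=16000; try (D,hash)→2380, (B,hash)→2380, (A,hash)→9640, (D,merge)→10080, (B,merge)→10080, (D,nl)→48860 …(+4); best=2380 via (D,hash)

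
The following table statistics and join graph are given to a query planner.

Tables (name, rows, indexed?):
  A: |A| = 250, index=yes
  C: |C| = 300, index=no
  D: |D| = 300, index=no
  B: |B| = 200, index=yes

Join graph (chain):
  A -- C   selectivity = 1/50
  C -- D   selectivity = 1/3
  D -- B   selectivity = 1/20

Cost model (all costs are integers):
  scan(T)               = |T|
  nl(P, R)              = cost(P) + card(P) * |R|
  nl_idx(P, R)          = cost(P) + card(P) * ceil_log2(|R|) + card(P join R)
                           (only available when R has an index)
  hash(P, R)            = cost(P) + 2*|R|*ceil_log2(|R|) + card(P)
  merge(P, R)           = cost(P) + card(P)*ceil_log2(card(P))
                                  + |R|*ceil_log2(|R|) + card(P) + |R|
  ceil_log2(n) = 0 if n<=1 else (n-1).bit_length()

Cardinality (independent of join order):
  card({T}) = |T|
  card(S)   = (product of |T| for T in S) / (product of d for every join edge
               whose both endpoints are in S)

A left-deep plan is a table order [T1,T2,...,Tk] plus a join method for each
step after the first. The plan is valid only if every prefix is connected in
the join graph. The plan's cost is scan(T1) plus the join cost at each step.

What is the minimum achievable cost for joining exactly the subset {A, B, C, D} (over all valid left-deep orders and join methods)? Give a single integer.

Selinger DP over subsets of {A,B,C,D}:
  {A}: scan cost=250, card=250
  {C}: scan cost=300, card=300
  {D}: scan cost=300, card=300
  {B}: scan cost=200, card=200
  {AC}: card=1500; try (A,nl_idx)→4200, (A,hash)→4600, (C,merge)→5500, (A,merge)→5550, (C,hash)→5900, (C,nl)→75250 …(+1); best=4200 via (A,nl_idx)
  {CD}: card=30000; try (D,hash)→6000, (C,hash)→6000, (D,merge)→6300, (C,merge)→6300, (D,nl)→90300, (C,nl)→90300; best=6000 via (D,hash)
  {BD}: card=3000; try (B,hash)→3800, (D,merge)→5000, (B,merge)→5100, (B,nl_idx)→5700, (D,hash)→5800, (D,nl)→60200 …(+1); best=3800 via (B,hash)
  {ACD}: card=150000; try (D,hash)→11100, (D,merge)→25200, (A,hash)→40000, (A,nl_idx)→396000, (D,nl)→454200, (A,merge)→488250 …(+1); best=11100 via (D,hash)
  {BCD}: card=300000; try (C,hash)→12200, (B,hash)→39200, (C,merge)→45800, (B,merge)→487800, (B,nl_idx)→546000, (C,nl)→903800 …(+1); best=12200 via (C,hash)
  {ABCD}: card=1500000; try (B,hash)→164300, (A,hash)→316200, (B,nl_idx)→2711100, (B,merge)→2862900, (A,nl_idx)→3912200, (A,merge)→6014450 …(+2); best=164300 via (B,hash)

164300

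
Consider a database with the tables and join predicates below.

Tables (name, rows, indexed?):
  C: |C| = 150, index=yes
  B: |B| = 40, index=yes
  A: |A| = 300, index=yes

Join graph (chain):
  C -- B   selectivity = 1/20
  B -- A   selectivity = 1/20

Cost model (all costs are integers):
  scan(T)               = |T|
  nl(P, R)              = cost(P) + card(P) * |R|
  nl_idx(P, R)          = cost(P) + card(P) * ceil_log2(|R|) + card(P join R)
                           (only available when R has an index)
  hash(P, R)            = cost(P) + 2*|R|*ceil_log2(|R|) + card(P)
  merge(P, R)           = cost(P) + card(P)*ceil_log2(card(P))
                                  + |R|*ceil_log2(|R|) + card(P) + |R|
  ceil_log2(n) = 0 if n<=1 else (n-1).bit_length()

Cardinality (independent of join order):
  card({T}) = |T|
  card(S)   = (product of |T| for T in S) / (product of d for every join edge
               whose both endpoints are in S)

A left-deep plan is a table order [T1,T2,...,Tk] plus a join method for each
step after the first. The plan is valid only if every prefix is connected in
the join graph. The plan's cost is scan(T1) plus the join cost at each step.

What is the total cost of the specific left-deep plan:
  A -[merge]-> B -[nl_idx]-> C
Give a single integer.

step 1: scan A: cost=300, card=300
step 2: join B via merge
    card(P join B) = 300*40/(20) = 600
    cost = 300 + 300*9 + 40*6 + 300 + 40 = 3580
step 3: join C via nl_idx
    card(P join C) = 600*150/(20) = 4500
    cost = 3580 + 600*8 + 4500 = 12880

12880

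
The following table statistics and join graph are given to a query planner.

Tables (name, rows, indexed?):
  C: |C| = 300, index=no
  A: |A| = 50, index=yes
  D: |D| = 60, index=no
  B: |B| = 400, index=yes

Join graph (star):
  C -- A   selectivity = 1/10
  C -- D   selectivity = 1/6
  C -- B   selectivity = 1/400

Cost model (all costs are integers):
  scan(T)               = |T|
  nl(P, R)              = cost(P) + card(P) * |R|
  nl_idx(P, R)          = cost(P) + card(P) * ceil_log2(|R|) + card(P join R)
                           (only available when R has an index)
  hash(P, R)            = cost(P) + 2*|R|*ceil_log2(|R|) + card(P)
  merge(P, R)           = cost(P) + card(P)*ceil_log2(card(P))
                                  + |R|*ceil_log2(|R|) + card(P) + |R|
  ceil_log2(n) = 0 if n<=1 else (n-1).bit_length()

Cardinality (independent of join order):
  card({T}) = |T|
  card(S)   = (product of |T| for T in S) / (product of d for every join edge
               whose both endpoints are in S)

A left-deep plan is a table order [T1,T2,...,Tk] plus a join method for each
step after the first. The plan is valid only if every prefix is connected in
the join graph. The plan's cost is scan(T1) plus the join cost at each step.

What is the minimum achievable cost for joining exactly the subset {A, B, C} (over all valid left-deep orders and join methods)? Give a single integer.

4200

Selinger DP over subsets of {A,B,C}:
  {C}: scan cost=300, card=300
  {A}: scan cost=50, card=50
  {B}: scan cost=400, card=400
  {AC}: card=1500; try (A,hash)→1200, (C,merge)→3400, (A,nl_idx)→3600, (A,merge)→3650, (C,hash)→5500, (C,nl)→15050 …(+1); best=1200 via (A,hash)
  {BC}: card=300; try (B,nl_idx)→3300, (C,hash)→6200, (B,merge)→7300, (C,merge)→7400, (B,hash)→7800, (B,nl)→120300 …(+1); best=3300 via (B,nl_idx)
  {ABC}: card=1500; try (A,hash)→4200, (A,nl_idx)→6600, (A,merge)→6650, (B,hash)→9900, (B,nl_idx)→16200, (A,nl)→18300 …(+2); best=4200 via (A,hash)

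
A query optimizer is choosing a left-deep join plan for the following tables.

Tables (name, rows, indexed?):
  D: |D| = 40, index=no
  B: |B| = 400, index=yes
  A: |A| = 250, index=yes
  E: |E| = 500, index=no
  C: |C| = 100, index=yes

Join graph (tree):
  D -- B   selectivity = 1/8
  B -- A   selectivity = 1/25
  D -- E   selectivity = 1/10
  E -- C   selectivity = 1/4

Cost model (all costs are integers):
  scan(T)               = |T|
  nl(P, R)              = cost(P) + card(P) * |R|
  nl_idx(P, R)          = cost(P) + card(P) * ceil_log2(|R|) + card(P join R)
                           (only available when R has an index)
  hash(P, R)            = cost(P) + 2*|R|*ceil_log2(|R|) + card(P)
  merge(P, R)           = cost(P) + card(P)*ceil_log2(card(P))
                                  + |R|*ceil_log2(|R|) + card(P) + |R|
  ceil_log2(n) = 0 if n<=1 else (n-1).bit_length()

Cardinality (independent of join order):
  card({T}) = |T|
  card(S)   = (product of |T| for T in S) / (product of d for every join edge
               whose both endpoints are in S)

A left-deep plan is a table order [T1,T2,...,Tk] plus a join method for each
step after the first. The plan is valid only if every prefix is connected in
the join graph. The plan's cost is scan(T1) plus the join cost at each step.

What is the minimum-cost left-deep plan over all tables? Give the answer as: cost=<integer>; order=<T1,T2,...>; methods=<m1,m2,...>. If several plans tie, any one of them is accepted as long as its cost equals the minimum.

Selinger DP (subsets sized 1..n):
  {D}: scan cost=40, card=40
  {B}: scan cost=400, card=400
  {A}: scan cost=250, card=250
  {E}: scan cost=500, card=500
  {C}: scan cost=100, card=100
  {BD}: card=2000; try (D,hash)→1280, (B,nl_idx)→2400, (B,merge)→4320, (D,merge)→4680, (B,hash)→7280, (B,nl)→16040 …(+1); best=1280 via (D,hash)
  {DE}: card=2000; try (D,hash)→1480, (E,merge)→5320, (D,merge)→5780, (E,hash)→9080, (E,nl)→20040, (D,nl)→20500; best=1480 via (D,hash)
  {AB}: card=4000; try (A,hash)→4800, (B,merge)→6500, (B,nl_idx)→6500, (A,merge)→6650, (A,nl_idx)→7600, (B,hash)→7700 …(+2); best=4800 via (A,hash)
  {CE}: card=12500; try (C,hash)→2400, (E,merge)→5900, (C,merge)→6300, (E,hash)→9200, (C,nl_idx)→16500, (E,nl)→50100 …(+1); best=2400 via (C,hash)
  {ABD}: card=20000; try (A,hash)→7280, (D,hash)→9280, (A,merge)→27530, (A,nl_idx)→37280, (D,merge)→57080, (D,nl)→164800 …(+1); best=7280 via (A,hash)
  {BDE}: card=100000; try (B,hash)→10680, (E,hash)→12280, (B,merge)→29480, (E,merge)→30280, (B,nl_idx)→119480, (B,nl)→801480 …(+1); best=10680 via (B,hash)
  {CDE}: card=50000; try (C,hash)→4880, (D,hash)→15380, (C,merge)→26280, (C,nl_idx)→65480, (D,merge)→190180, (C,nl)→201480 …(+1); best=4880 via (C,hash)
  {ABDE}: card=1000000; try (E,hash)→36280, (A,hash)→114680, (E,merge)→332280, (A,nl_idx)→1810680, (A,merge)→1812930, (E,nl)→10007280 …(+1); best=36280 via (E,hash)
  {BCDE}: card=2500000; try (B,hash)→62080, (C,hash)→112080, (B,merge)→858880, (C,merge)→1811480, (B,nl_idx)→2954880, (C,nl_idx)→3210680 …(+2); best=62080 via (B,hash)
  {ABCDE}: card=25000000; try (C,hash)→1037680, (A,hash)→2566080, (C,merge)→21037080, (C,nl_idx)→32036280, (A,nl_idx)→45062080, (A,merge)→57564330 …(+2); best=1037680 via (C,hash)

cost=1037680; order=B,D,A,E,C; methods=hash,hash,hash,hash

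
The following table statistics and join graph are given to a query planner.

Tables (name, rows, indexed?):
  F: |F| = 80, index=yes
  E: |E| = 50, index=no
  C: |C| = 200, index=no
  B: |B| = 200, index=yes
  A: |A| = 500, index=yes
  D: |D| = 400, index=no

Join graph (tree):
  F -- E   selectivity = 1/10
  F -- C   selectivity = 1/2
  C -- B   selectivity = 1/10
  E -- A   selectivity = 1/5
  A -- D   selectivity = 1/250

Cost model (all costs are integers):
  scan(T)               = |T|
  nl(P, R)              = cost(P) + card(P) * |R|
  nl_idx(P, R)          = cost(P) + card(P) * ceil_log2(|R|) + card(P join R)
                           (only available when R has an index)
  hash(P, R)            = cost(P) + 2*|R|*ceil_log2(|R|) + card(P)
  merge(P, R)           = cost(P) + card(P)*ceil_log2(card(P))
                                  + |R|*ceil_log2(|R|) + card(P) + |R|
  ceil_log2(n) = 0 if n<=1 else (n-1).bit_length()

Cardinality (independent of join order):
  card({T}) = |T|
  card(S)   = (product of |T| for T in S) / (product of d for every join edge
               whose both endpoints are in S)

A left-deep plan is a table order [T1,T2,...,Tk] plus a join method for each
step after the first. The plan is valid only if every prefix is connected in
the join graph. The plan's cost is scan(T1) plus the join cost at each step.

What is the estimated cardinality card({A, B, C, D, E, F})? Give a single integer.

Tables in S: A(500), B(200), C(200), D(400), E(50), F(80)
Edges inside S: F-E(d=10), F-C(d=2), C-B(d=10), E-A(d=5), A-D(d=250)
numerator = 500 * 200 * 200 * 400 * 50 * 80 = 32000000000000
denominator = 10 * 2 * 10 * 5 * 250 = 250000
card(S) = 32000000000000 / 250000 = 128000000

128000000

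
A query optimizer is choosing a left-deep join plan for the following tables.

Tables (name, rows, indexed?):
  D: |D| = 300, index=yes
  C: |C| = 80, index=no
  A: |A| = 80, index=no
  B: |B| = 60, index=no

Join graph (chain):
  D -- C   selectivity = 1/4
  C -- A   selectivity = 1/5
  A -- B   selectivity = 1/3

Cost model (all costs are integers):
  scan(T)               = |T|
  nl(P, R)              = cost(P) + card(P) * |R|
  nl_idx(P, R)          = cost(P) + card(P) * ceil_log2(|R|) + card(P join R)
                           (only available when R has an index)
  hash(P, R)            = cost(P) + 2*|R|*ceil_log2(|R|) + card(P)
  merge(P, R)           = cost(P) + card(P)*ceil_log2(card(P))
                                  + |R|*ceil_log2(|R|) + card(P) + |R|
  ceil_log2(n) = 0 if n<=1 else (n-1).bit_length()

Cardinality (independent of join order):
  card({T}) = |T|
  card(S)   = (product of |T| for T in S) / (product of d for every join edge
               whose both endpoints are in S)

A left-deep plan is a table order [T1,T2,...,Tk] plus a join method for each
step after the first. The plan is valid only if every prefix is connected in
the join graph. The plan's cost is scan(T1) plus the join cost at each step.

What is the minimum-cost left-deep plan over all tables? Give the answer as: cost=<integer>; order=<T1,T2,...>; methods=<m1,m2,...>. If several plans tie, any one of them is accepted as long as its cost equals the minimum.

cost=34280; order=A,C,B,D; methods=hash,hash,hash

Selinger DP (subsets sized 1..n):
  {D}: scan cost=300, card=300
  {C}: scan cost=80, card=80
  {A}: scan cost=80, card=80
  {B}: scan cost=60, card=60
  {CD}: card=6000; try (C,hash)→1720, (D,merge)→3720, (C,merge)→3940, (D,hash)→5560, (D,nl_idx)→6800, (D,nl)→24080 …(+1); best=1720 via (C,hash)
  {AC}: card=1280; try (C,hash)→1280, (A,hash)→1280, (C,merge)→1360, (A,merge)→1360, (C,nl)→6480, (A,nl)→6480; best=1280 via (C,hash)
  {AB}: card=1600; try (B,hash)→880, (A,merge)→1120, (B,merge)→1140, (A,hash)→1240, (A,nl)→4860, (B,nl)→4880; best=880 via (B,hash)
  {ACD}: card=96000; try (D,hash)→7960, (A,hash)→8840, (D,merge)→19640, (A,merge)→86360, (D,nl_idx)→108800, (D,nl)→385280 …(+1); best=7960 via (D,hash)
  {ABC}: card=25600; try (B,hash)→3280, (C,hash)→3600, (B,merge)→17060, (C,merge)→20720, (B,nl)→78080, (C,nl)→128880; best=3280 via (B,hash)
  {ABCD}: card=1920000; try (D,hash)→34280, (B,hash)→104680, (D,merge)→415880, (B,merge)→1736380, (D,nl_idx)→2153680, (B,nl)→5767960 …(+1); best=34280 via (D,hash)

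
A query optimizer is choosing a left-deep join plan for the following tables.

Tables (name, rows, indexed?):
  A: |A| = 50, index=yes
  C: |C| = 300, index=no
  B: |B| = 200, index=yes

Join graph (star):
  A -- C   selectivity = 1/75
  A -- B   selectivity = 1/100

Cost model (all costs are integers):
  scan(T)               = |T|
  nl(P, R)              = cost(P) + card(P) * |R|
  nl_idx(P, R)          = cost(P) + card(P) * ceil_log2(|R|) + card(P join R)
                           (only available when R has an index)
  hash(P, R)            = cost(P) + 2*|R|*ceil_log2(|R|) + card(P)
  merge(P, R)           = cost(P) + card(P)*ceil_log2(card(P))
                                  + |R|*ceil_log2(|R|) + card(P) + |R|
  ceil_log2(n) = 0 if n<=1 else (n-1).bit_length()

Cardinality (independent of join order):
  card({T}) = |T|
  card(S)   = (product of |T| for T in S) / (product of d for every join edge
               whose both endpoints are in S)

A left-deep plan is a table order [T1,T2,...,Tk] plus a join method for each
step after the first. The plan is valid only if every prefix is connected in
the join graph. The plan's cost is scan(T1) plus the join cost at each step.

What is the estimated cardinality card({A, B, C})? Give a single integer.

400

Tables in S: A(50), B(200), C(300)
Edges inside S: A-C(d=75), A-B(d=100)
numerator = 50 * 200 * 300 = 3000000
denominator = 75 * 100 = 7500
card(S) = 3000000 / 7500 = 400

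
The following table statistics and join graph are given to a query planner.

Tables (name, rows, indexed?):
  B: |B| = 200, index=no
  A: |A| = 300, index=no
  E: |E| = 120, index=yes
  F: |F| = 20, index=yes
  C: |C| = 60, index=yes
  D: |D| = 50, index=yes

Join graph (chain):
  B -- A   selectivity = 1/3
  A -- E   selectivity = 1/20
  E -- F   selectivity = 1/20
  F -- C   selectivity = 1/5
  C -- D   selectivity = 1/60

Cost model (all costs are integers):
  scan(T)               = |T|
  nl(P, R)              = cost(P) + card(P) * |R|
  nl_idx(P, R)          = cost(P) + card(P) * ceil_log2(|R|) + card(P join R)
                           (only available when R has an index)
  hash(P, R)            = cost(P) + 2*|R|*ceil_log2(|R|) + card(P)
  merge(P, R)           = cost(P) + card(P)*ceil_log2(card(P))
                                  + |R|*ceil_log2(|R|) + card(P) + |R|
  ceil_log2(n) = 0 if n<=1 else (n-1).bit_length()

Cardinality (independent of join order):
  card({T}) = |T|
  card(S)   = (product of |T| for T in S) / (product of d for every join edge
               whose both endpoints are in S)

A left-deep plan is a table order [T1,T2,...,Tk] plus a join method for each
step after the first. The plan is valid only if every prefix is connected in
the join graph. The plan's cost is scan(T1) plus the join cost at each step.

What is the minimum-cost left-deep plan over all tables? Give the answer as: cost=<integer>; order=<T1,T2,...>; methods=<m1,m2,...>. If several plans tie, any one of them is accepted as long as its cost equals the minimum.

cost=30330; order=D,C,F,E,A,B; methods=nl_idx,hash,hash,hash,hash

Selinger DP (subsets sized 1..n):
  {B}: scan cost=200, card=200
  {A}: scan cost=300, card=300
  {E}: scan cost=120, card=120
  {F}: scan cost=20, card=20
  {C}: scan cost=60, card=60
  {D}: scan cost=50, card=50
  {AB}: card=20000; try (B,hash)→3800, (A,merge)→5000, (B,merge)→5100, (A,hash)→5800, (A,nl)→60200, (B,nl)→60300; best=3800 via (B,hash)
  {AE}: card=1800; try (E,hash)→2280, (A,merge)→4080, (E,nl_idx)→4200, (E,merge)→4260, (A,hash)→5640, (A,nl)→36120 …(+1); best=2280 via (E,hash)
  {EF}: card=120; try (E,nl_idx)→280, (F,hash)→440, (F,nl_idx)→840, (E,merge)→1100, (F,merge)→1200, (E,hash)→1720 …(+2); best=280 via (E,nl_idx)
  {CF}: card=240; try (F,hash)→320, (C,nl_idx)→380, (C,merge)→560, (F,merge)→600, (F,nl_idx)→600, (C,hash)→760 …(+2); best=320 via (F,hash)
  {CD}: card=50; try (C,nl_idx)→400, (D,nl_idx)→470, (D,hash)→720, (C,hash)→820, (C,merge)→820, (D,merge)→830 …(+2); best=400 via (C,nl_idx)
  {ABE}: card=120000; try (B,hash)→7280, (E,hash)→25480, (B,merge)→25680, (E,nl_idx)→263800, (E,merge)→324760, (B,nl)→362280 …(+1); best=7280 via (B,hash)
  {AEF}: card=1800; try (A,merge)→4240, (F,hash)→4280, (A,hash)→5800, (F,nl_idx)→13080, (F,merge)→24000, (A,nl)→36280 …(+1); best=4240 via (A,merge)
  {CEF}: card=1440; try (C,hash)→1120, (C,merge)→1660, (E,hash)→2240, (C,nl_idx)→2440, (E,merge)→3440, (E,nl_idx)→3440 …(+2); best=1120 via (C,hash)
  {CDF}: card=200; try (F,hash)→650, (F,nl_idx)→850, (F,merge)→870, (D,hash)→1160, (F,nl)→1400, (D,nl_idx)→1960 …(+2); best=650 via (F,hash)
  {ABEF}: card=120000; try (B,hash)→9240, (B,merge)→27640, (F,hash)→127480, (B,nl)→364240, (F,nl_idx)→727280, (F,merge)→2167400 …(+1); best=9240 via (B,hash)
  {ACEF}: card=21600; try (C,hash)→6760, (A,hash)→7960, (A,merge)→21400, (C,merge)→26260, (C,nl_idx)→36640, (C,nl)→112240 …(+1); best=6760 via (C,hash)
  {CDEF}: card=1200; try (E,hash)→2530, (D,hash)→3160, (E,nl_idx)→3250, (E,merge)→3410, (D,nl_idx)→10960, (D,merge)→18750 …(+2); best=2530 via (E,hash)
  {ABCEF}: card=1440000; try (B,hash)→31560, (C,hash)→129960, (B,merge)→354160, (C,nl_idx)→2169240, (C,merge)→2169660, (B,nl)→4326760 …(+1); best=31560 via (B,hash)
  {ACDEF}: card=18000; try (A,hash)→9130, (A,merge)→19930, (D,hash)→28960, (D,nl_idx)→154360, (D,merge)→352710, (A,nl)→362530 …(+1); best=9130 via (A,hash)
  {ABCDEF}: card=1200000; try (B,hash)→30330, (B,merge)→298930, (D,hash)→1472160, (B,nl)→3609130, (D,nl_idx)→9871560, (D,merge)→31711910 …(+1); best=30330 via (B,hash)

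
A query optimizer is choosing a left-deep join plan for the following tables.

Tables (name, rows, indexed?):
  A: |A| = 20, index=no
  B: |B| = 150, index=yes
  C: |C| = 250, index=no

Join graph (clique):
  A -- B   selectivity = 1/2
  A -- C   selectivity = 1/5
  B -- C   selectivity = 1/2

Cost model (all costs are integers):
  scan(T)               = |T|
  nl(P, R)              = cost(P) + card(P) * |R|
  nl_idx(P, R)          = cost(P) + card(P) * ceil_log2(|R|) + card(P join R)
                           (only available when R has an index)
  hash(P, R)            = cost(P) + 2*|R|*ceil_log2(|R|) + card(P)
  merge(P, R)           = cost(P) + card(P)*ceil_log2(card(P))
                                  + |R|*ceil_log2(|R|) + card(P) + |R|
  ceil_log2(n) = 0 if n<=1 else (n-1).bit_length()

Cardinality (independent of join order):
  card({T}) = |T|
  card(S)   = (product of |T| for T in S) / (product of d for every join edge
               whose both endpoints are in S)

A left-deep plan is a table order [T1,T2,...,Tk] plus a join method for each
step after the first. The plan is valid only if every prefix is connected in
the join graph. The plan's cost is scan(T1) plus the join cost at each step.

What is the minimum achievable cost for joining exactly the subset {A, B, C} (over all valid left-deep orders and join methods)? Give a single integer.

4100

Selinger DP over subsets of {A,B,C}:
  {A}: scan cost=20, card=20
  {B}: scan cost=150, card=150
  {C}: scan cost=250, card=250
  {AB}: card=1500; try (A,hash)→500, (B,merge)→1490, (A,merge)→1620, (B,nl_idx)→1680, (B,hash)→2440, (B,nl)→3020 …(+1); best=500 via (A,hash)
  {AC}: card=1000; try (A,hash)→700, (C,merge)→2390, (A,merge)→2620, (C,hash)→4040, (C,nl)→5020, (A,nl)→5250; best=700 via (A,hash)
  {BC}: card=18750; try (B,hash)→2900, (C,merge)→3750, (B,merge)→3850, (C,hash)→4300, (B,nl_idx)→21000, (C,nl)→37650 …(+1); best=2900 via (B,hash)
  {ABC}: card=37500; try (B,hash)→4100, (C,hash)→6000, (B,merge)→13050, (C,merge)→20750, (A,hash)→21850, (B,nl_idx)→46200 …(+4); best=4100 via (B,hash)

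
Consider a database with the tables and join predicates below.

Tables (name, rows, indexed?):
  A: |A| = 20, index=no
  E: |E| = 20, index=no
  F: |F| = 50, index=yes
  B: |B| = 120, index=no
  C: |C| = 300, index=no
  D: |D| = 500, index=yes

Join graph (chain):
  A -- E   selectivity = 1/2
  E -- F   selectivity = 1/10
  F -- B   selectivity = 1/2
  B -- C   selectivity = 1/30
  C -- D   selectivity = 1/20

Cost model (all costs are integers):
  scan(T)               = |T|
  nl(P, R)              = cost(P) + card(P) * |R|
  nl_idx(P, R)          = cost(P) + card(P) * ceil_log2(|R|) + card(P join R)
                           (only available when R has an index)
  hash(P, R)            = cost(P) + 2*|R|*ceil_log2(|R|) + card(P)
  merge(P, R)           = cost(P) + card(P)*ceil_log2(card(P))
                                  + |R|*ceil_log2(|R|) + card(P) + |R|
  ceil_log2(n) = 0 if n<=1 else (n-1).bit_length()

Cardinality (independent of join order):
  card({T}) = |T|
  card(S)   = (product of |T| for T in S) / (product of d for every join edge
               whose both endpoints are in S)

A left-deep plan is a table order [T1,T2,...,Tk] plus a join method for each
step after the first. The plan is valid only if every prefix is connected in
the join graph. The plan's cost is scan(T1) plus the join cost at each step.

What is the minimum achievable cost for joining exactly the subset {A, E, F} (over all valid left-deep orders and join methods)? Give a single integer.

Selinger DP over subsets of {A,E,F}:
  {A}: scan cost=20, card=20
  {E}: scan cost=20, card=20
  {F}: scan cost=50, card=50
  {AE}: card=200; try (E,hash)→240, (A,hash)→240, (E,merge)→260, (A,merge)→260, (E,nl)→420, (A,nl)→420; best=240 via (E,hash)
  {EF}: card=100; try (F,nl_idx)→240, (E,hash)→300, (F,merge)→490, (E,merge)→520, (F,hash)→640, (F,nl)→1020 …(+1); best=240 via (F,nl_idx)
  {AEF}: card=1000; try (A,hash)→540, (F,hash)→1040, (A,merge)→1160, (A,nl)→2240, (F,merge)→2390, (F,nl_idx)→2440 …(+1); best=540 via (A,hash)

540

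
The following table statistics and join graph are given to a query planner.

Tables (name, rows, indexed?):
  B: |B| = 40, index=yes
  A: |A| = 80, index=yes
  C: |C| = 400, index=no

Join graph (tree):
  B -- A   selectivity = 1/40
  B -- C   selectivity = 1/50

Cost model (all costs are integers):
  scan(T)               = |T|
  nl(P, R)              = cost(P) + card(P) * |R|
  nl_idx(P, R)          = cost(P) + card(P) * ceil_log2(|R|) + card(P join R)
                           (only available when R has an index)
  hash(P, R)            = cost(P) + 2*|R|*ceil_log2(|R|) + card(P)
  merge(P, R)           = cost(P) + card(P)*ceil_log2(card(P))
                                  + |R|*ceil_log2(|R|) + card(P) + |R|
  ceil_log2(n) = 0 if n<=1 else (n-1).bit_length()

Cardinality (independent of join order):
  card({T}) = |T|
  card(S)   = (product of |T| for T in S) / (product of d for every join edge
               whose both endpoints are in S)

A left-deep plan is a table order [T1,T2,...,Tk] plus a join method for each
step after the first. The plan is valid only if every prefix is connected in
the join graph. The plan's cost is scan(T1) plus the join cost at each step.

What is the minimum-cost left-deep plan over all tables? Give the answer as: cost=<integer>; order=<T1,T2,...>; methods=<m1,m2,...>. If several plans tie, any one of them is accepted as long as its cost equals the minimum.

cost=2720; order=C,B,A; methods=hash,hash

Selinger DP (subsets sized 1..n):
  {B}: scan cost=40, card=40
  {A}: scan cost=80, card=80
  {C}: scan cost=400, card=400
  {AB}: card=80; try (A,nl_idx)→400, (B,hash)→640, (B,nl_idx)→640, (A,merge)→960, (B,merge)→1000, (A,hash)→1200 …(+2); best=400 via (A,nl_idx)
  {BC}: card=320; try (B,hash)→1280, (B,nl_idx)→3120, (C,merge)→4320, (B,merge)→4680, (C,hash)→7280, (C,nl)→16040 …(+1); best=1280 via (B,hash)
  {ABC}: card=640; try (A,hash)→2720, (A,nl_idx)→4160, (C,merge)→5040, (A,merge)→5120, (C,hash)→7680, (A,nl)→26880 …(+1); best=2720 via (A,hash)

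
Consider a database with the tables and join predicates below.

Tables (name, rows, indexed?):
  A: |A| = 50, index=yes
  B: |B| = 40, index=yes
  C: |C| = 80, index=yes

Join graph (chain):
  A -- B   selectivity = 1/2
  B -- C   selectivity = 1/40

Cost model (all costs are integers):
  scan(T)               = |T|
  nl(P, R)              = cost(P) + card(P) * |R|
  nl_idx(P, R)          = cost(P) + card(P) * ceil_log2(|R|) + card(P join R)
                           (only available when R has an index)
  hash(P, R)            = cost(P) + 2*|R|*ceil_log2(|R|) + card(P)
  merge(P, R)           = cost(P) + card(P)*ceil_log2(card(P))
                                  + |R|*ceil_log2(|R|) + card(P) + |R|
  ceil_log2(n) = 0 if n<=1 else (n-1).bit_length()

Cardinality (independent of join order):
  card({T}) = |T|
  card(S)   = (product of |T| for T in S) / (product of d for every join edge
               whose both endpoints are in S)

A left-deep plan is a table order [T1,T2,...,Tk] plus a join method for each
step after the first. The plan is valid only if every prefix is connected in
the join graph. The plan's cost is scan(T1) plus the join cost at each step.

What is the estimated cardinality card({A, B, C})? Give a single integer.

2000

Tables in S: A(50), B(40), C(80)
Edges inside S: A-B(d=2), B-C(d=40)
numerator = 50 * 40 * 80 = 160000
denominator = 2 * 40 = 80
card(S) = 160000 / 80 = 2000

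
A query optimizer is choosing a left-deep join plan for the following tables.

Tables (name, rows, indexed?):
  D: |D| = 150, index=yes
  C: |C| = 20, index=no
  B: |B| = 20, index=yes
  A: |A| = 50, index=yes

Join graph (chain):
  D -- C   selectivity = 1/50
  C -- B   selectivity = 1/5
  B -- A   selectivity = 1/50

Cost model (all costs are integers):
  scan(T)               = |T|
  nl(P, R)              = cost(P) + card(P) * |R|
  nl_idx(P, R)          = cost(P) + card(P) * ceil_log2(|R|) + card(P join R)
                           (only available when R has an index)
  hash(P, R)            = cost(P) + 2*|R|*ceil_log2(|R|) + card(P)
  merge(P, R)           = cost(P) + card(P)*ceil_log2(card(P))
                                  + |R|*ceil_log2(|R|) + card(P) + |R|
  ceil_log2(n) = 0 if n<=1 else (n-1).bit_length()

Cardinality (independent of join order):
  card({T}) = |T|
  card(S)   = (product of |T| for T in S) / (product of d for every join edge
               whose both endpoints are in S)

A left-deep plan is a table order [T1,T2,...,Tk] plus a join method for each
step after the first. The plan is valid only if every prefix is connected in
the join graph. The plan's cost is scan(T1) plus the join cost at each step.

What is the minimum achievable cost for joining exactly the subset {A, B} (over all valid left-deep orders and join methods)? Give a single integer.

Selinger DP over subsets of {A,B}:
  {B}: scan cost=20, card=20
  {A}: scan cost=50, card=50
  {AB}: card=20; try (A,nl_idx)→160, (B,hash)→300, (B,nl_idx)→320, (A,merge)→490, (B,merge)→520, (A,hash)→640 …(+2); best=160 via (A,nl_idx)

160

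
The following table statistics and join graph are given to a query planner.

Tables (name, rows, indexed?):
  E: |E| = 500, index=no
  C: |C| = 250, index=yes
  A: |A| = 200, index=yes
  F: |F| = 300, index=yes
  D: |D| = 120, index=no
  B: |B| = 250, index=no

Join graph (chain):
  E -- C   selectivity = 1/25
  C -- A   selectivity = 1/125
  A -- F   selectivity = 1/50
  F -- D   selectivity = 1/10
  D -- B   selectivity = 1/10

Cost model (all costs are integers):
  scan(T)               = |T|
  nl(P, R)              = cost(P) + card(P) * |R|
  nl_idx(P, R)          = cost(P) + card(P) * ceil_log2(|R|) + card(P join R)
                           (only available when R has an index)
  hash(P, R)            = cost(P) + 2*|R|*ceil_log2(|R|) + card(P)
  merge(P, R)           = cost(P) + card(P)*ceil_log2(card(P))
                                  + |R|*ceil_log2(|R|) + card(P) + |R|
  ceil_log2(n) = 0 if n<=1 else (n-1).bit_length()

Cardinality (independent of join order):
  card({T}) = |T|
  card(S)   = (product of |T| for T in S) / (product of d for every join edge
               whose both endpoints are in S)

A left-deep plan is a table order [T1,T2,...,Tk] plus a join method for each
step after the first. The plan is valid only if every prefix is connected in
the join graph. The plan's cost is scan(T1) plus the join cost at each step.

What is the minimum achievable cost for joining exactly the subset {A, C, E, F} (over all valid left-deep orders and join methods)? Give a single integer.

Selinger DP over subsets of {A,C,E,F}:
  {E}: scan cost=500, card=500
  {C}: scan cost=250, card=250
  {A}: scan cost=200, card=200
  {F}: scan cost=300, card=300
  {CE}: card=5000; try (C,hash)→5000, (E,merge)→7500, (C,merge)→7750, (E,hash)→9500, (C,nl_idx)→9500, (E,nl)→125250 …(+1); best=5000 via (C,hash)
  {AC}: card=400; try (C,nl_idx)→2200, (A,nl_idx)→2650, (A,hash)→3700, (C,merge)→4250, (A,merge)→4300, (C,hash)→4400 …(+2); best=2200 via (C,nl_idx)
  {AF}: card=1200; try (F,nl_idx)→3200, (A,hash)→3800, (A,nl_idx)→3900, (F,merge)→5000, (A,merge)→5100, (F,hash)→5800 …(+2); best=3200 via (F,nl_idx)
  {ACE}: card=8000; try (E,merge)→11200, (E,hash)→11600, (A,hash)→13200, (A,nl_idx)→53000, (A,merge)→76800, (E,nl)→202200 …(+1); best=11200 via (E,merge)
  {ACF}: card=2400; try (F,hash)→8000, (F,nl_idx)→8200, (C,hash)→8400, (F,merge)→9200, (C,nl_idx)→15200, (C,merge)→19850 …(+2); best=8000 via (F,hash)
  {ACEF}: card=48000; try (E,hash)→19400, (F,hash)→24600, (E,merge)→44200, (F,merge)→126200, (F,nl_idx)→131200, (E,nl)→1208000 …(+1); best=19400 via (E,hash)

19400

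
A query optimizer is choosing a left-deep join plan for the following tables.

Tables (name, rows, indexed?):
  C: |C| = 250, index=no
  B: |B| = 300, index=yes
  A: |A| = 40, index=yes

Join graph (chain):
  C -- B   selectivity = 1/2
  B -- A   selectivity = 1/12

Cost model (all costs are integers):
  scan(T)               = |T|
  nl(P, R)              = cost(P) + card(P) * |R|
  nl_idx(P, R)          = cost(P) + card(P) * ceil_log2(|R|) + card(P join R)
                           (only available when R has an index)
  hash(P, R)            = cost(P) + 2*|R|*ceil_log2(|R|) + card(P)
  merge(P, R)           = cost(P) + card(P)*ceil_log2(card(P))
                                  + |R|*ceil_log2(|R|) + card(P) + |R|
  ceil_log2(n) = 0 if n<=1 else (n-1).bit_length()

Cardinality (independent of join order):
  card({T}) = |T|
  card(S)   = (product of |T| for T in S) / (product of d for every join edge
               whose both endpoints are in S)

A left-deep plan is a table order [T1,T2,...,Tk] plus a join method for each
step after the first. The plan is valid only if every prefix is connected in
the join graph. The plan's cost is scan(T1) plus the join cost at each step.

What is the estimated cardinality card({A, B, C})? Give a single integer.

125000

Tables in S: A(40), B(300), C(250)
Edges inside S: C-B(d=2), B-A(d=12)
numerator = 40 * 300 * 250 = 3000000
denominator = 2 * 12 = 24
card(S) = 3000000 / 24 = 125000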